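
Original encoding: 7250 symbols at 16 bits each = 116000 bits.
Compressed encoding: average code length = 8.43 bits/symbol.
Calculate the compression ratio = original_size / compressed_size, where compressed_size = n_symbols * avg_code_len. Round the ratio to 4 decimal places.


original_size = n_symbols * orig_bits = 7250 * 16 = 116000 bits
compressed_size = n_symbols * avg_code_len = 7250 * 8.43 = 61117.5 bits
ratio = original_size / compressed_size = 116000 / 61117.5 = 1.898

Compression ratio = 1.898


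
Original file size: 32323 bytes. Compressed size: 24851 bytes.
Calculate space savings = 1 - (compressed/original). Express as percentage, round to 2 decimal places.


ratio = compressed/original = 24851/32323 = 0.768833
savings = 1 - ratio = 1 - 0.768833 = 0.231167
as a percentage: 0.231167 * 100 = 23.12%

Space savings = 1 - 24851/32323 = 23.12%


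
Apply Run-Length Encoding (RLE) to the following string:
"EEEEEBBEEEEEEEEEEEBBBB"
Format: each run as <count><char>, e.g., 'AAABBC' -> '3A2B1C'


Scanning runs left to right:
  i=0: run of 'E' x 5 -> '5E'
  i=5: run of 'B' x 2 -> '2B'
  i=7: run of 'E' x 11 -> '11E'
  i=18: run of 'B' x 4 -> '4B'

RLE = 5E2B11E4B


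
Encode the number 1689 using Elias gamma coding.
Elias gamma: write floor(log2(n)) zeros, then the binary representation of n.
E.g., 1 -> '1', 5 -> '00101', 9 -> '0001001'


num_bits = floor(log2(1689)) + 1 = 11
leading_zeros = num_bits - 1 = 10
binary(1689) = 11010011001

Elias gamma(1689) = '0000000000' + '11010011001' = 000000000011010011001 (21 bits)


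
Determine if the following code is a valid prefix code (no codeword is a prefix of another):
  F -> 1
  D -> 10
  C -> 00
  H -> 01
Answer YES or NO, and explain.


Checking each pair (does one codeword prefix another?):
  F='1' vs D='10': prefix -- VIOLATION

NO -- this is NOT a valid prefix code. F (1) is a prefix of D (10).


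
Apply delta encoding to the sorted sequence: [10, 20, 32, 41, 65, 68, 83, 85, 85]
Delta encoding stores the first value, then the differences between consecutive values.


First value: 10
Deltas:
  20 - 10 = 10
  32 - 20 = 12
  41 - 32 = 9
  65 - 41 = 24
  68 - 65 = 3
  83 - 68 = 15
  85 - 83 = 2
  85 - 85 = 0


Delta encoded: [10, 10, 12, 9, 24, 3, 15, 2, 0]


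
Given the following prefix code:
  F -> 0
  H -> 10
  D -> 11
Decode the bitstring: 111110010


Decoding step by step:
Bits 11 -> D
Bits 11 -> D
Bits 10 -> H
Bits 0 -> F
Bits 10 -> H


Decoded message: DDHFH


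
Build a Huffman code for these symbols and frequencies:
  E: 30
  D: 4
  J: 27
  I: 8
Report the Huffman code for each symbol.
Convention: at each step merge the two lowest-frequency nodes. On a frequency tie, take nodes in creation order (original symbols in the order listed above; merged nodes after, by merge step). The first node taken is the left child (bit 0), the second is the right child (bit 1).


Huffman tree construction:
Step 1: Merge D(4) + I(8) = 12
Step 2: Merge (D+I)(12) + J(27) = 39
Step 3: Merge E(30) + ((D+I)+J)(39) = 69
Read each symbol's code off the tree from the root (left child = 0, right child = 1).

Codes:
  E: 0 (length 1)
  D: 100 (length 3)
  J: 11 (length 2)
  I: 101 (length 3)
Average code length: 120/69 = 1.7391 bits/symbol


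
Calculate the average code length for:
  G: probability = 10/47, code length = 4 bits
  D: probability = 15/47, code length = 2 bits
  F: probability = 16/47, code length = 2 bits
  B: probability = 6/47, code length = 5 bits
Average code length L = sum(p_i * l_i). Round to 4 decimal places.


Weighted contributions p_i * l_i:
  G: (10/47) * 4 = 40/47
  D: (15/47) * 2 = 30/47
  F: (16/47) * 2 = 32/47
  B: (6/47) * 5 = 30/47
Sum = (40 + 30 + 32 + 30)/47 = 132/47

L = 132/47 = 2.8085 bits/symbol


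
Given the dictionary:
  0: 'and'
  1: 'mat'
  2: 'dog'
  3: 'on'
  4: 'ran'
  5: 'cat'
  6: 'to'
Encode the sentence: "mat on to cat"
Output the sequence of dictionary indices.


Look up each word in the dictionary:
  'mat' -> 1
  'on' -> 3
  'to' -> 6
  'cat' -> 5

Encoded: [1, 3, 6, 5]


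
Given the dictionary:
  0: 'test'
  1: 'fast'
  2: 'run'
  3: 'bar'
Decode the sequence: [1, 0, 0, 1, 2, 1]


Look up each index in the dictionary:
  1 -> 'fast'
  0 -> 'test'
  0 -> 'test'
  1 -> 'fast'
  2 -> 'run'
  1 -> 'fast'

Decoded: "fast test test fast run fast"


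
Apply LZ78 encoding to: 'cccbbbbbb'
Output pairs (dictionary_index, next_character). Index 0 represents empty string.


LZ78 encoding steps:
Dictionary: {0: ''}
Step 1: w='' (idx 0), next='c' -> output (0, 'c'), add 'c' as idx 1
Step 2: w='c' (idx 1), next='c' -> output (1, 'c'), add 'cc' as idx 2
Step 3: w='' (idx 0), next='b' -> output (0, 'b'), add 'b' as idx 3
Step 4: w='b' (idx 3), next='b' -> output (3, 'b'), add 'bb' as idx 4
Step 5: w='bb' (idx 4), next='b' -> output (4, 'b'), add 'bbb' as idx 5


Encoded: [(0, 'c'), (1, 'c'), (0, 'b'), (3, 'b'), (4, 'b')]


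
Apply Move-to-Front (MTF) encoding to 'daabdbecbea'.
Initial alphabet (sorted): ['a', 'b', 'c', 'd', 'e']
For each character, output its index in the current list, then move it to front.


MTF encoding:
'd': index 3 in ['a', 'b', 'c', 'd', 'e'] -> ['d', 'a', 'b', 'c', 'e']
'a': index 1 in ['d', 'a', 'b', 'c', 'e'] -> ['a', 'd', 'b', 'c', 'e']
'a': index 0 in ['a', 'd', 'b', 'c', 'e'] -> ['a', 'd', 'b', 'c', 'e']
'b': index 2 in ['a', 'd', 'b', 'c', 'e'] -> ['b', 'a', 'd', 'c', 'e']
'd': index 2 in ['b', 'a', 'd', 'c', 'e'] -> ['d', 'b', 'a', 'c', 'e']
'b': index 1 in ['d', 'b', 'a', 'c', 'e'] -> ['b', 'd', 'a', 'c', 'e']
'e': index 4 in ['b', 'd', 'a', 'c', 'e'] -> ['e', 'b', 'd', 'a', 'c']
'c': index 4 in ['e', 'b', 'd', 'a', 'c'] -> ['c', 'e', 'b', 'd', 'a']
'b': index 2 in ['c', 'e', 'b', 'd', 'a'] -> ['b', 'c', 'e', 'd', 'a']
'e': index 2 in ['b', 'c', 'e', 'd', 'a'] -> ['e', 'b', 'c', 'd', 'a']
'a': index 4 in ['e', 'b', 'c', 'd', 'a'] -> ['a', 'e', 'b', 'c', 'd']


Output: [3, 1, 0, 2, 2, 1, 4, 4, 2, 2, 4]


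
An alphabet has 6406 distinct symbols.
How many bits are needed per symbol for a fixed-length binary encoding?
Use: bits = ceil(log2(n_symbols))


log2(6406) = 12.6452
Bracket: 2^12 = 4096 < 6406 <= 2^13 = 8192
So ceil(log2(6406)) = 13

bits = ceil(log2(6406)) = ceil(12.6452) = 13 bits


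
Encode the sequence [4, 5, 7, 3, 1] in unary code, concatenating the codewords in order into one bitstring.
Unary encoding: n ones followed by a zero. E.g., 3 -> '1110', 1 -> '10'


Encode each number as n ones followed by a terminating 0:
  4 -> 11110 (5 bits)
  5 -> 111110 (6 bits)
  7 -> 11111110 (8 bits)
  3 -> 1110 (4 bits)
  1 -> 10 (2 bits)
Total length = 5 + 6 + 8 + 4 + 2 = 25 bits.

Unary([4, 5, 7, 3, 1]) = 1111011111011111110111010 (25 bits)


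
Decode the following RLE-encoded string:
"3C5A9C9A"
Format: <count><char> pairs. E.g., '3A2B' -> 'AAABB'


Expanding each <count><char> pair:
  3C -> 'CCC'
  5A -> 'AAAAA'
  9C -> 'CCCCCCCCC'
  9A -> 'AAAAAAAAA'

Decoded = CCCAAAAACCCCCCCCCAAAAAAAAA


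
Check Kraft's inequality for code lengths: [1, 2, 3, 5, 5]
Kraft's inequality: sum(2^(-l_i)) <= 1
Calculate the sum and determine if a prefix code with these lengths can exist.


Sum = 2^(-1) + 2^(-2) + 2^(-3) + 2^(-5) + 2^(-5)
    = 0.5 + 0.25 + 0.125 + 0.03125 + 0.03125
    = 30/32 = 0.9375
Since 0.9375 <= 1, Kraft's inequality IS satisfied.
A prefix code with these lengths CAN exist.

Kraft sum = 0.9375. Satisfied.


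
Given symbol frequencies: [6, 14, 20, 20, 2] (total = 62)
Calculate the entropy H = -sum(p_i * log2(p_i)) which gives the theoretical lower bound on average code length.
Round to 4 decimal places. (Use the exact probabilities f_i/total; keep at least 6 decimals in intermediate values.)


Per-symbol terms -p_i * log2(p_i) with p_i = f_i/62:
  p = 6/62 = 0.096774: log2(p) = -3.369234, -p*log2(p) = 0.326055
  p = 14/62 = 0.225806: log2(p) = -2.146841, -p*log2(p) = 0.484771
  p = 20/62 = 0.322581: log2(p) = -1.632268, -p*log2(p) = 0.526538
  p = 20/62 = 0.322581: log2(p) = -1.632268, -p*log2(p) = 0.526538
  p = 2/62 = 0.032258: log2(p) = -4.954196, -p*log2(p) = 0.159813
H = 0.326055 + 0.484771 + 0.526538 + 0.526538 + 0.159813 = 2.023715

H = 2.0237 bits/symbol


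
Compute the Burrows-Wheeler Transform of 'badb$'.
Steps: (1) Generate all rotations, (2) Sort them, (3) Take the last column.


Rotations (sorted):
  0: $badb -> last char: b
  1: adb$b -> last char: b
  2: b$bad -> last char: d
  3: badb$ -> last char: $
  4: db$ba -> last char: a


BWT = bbd$a


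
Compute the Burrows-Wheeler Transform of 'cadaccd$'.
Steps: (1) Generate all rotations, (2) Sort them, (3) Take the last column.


Rotations (sorted):
  0: $cadaccd -> last char: d
  1: accd$cad -> last char: d
  2: adaccd$c -> last char: c
  3: cadaccd$ -> last char: $
  4: ccd$cada -> last char: a
  5: cd$cadac -> last char: c
  6: d$cadacc -> last char: c
  7: daccd$ca -> last char: a


BWT = ddc$acca


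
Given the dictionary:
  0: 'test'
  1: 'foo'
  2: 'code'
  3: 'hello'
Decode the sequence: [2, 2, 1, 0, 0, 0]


Look up each index in the dictionary:
  2 -> 'code'
  2 -> 'code'
  1 -> 'foo'
  0 -> 'test'
  0 -> 'test'
  0 -> 'test'

Decoded: "code code foo test test test"


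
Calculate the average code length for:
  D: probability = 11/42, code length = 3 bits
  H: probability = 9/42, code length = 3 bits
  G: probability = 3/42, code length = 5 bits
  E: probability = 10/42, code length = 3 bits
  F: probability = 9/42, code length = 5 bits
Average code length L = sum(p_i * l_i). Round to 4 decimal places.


Weighted contributions p_i * l_i:
  D: (11/42) * 3 = 33/42
  H: (9/42) * 3 = 27/42
  G: (3/42) * 5 = 15/42
  E: (10/42) * 3 = 30/42
  F: (9/42) * 5 = 45/42
Sum = (33 + 27 + 15 + 30 + 45)/42 = 150/42

L = 150/42 = 3.5714 bits/symbol


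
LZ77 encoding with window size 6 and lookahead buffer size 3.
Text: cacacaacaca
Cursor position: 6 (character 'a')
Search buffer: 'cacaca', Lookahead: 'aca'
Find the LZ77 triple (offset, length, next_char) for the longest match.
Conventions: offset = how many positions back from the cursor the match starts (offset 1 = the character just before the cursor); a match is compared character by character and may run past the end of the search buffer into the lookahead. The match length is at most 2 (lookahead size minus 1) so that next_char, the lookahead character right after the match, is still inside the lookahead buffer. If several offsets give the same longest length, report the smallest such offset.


Try each offset into the search buffer:
  offset=1 (pos 5, char 'a'): match length 1
  offset=2 (pos 4, char 'c'): match length 0
  offset=3 (pos 3, char 'a'): match length 2
  offset=4 (pos 2, char 'c'): match length 0
  offset=5 (pos 1, char 'a'): match length 2
  offset=6 (pos 0, char 'c'): match length 0
Longest match has length 2, found at offsets 3, 5; take the smallest, offset 3.
next_char = character at position 6 + 2 = 8 -> 'a'

Best match: offset=3, length=2 (matching 'ac' starting at position 3)
LZ77 triple: (3, 2, 'a')


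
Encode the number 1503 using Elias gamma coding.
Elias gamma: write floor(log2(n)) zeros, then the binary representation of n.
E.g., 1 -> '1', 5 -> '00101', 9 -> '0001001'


num_bits = floor(log2(1503)) + 1 = 11
leading_zeros = num_bits - 1 = 10
binary(1503) = 10111011111

Elias gamma(1503) = '0000000000' + '10111011111' = 000000000010111011111 (21 bits)


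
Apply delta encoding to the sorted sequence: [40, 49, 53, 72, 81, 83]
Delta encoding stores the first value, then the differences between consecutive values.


First value: 40
Deltas:
  49 - 40 = 9
  53 - 49 = 4
  72 - 53 = 19
  81 - 72 = 9
  83 - 81 = 2


Delta encoded: [40, 9, 4, 19, 9, 2]


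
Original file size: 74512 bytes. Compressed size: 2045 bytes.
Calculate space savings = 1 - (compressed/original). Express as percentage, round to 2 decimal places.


ratio = compressed/original = 2045/74512 = 0.027445
savings = 1 - ratio = 1 - 0.027445 = 0.972555
as a percentage: 0.972555 * 100 = 97.26%

Space savings = 1 - 2045/74512 = 97.26%


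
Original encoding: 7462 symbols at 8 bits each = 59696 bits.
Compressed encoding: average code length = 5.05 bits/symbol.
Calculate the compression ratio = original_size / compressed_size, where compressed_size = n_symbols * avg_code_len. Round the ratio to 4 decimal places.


original_size = n_symbols * orig_bits = 7462 * 8 = 59696 bits
compressed_size = n_symbols * avg_code_len = 7462 * 5.05 = 37683.1 bits
ratio = original_size / compressed_size = 59696 / 37683.1 = 1.5842

Compression ratio = 1.5842


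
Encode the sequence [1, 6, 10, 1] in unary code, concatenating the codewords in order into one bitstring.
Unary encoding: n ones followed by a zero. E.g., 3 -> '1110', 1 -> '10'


Encode each number as n ones followed by a terminating 0:
  1 -> 10 (2 bits)
  6 -> 1111110 (7 bits)
  10 -> 11111111110 (11 bits)
  1 -> 10 (2 bits)
Total length = 2 + 7 + 11 + 2 = 22 bits.

Unary([1, 6, 10, 1]) = 1011111101111111111010 (22 bits)


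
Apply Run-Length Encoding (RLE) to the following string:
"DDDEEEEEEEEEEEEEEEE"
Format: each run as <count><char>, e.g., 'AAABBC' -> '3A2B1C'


Scanning runs left to right:
  i=0: run of 'D' x 3 -> '3D'
  i=3: run of 'E' x 16 -> '16E'

RLE = 3D16E


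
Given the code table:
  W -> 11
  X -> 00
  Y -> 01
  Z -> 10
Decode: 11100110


Decoding:
11 -> W
10 -> Z
01 -> Y
10 -> Z


Result: WZYZ


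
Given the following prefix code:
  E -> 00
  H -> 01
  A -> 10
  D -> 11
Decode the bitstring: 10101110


Decoding step by step:
Bits 10 -> A
Bits 10 -> A
Bits 11 -> D
Bits 10 -> A


Decoded message: AADA


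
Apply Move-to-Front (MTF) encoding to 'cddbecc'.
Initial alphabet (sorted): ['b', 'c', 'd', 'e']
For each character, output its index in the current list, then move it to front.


MTF encoding:
'c': index 1 in ['b', 'c', 'd', 'e'] -> ['c', 'b', 'd', 'e']
'd': index 2 in ['c', 'b', 'd', 'e'] -> ['d', 'c', 'b', 'e']
'd': index 0 in ['d', 'c', 'b', 'e'] -> ['d', 'c', 'b', 'e']
'b': index 2 in ['d', 'c', 'b', 'e'] -> ['b', 'd', 'c', 'e']
'e': index 3 in ['b', 'd', 'c', 'e'] -> ['e', 'b', 'd', 'c']
'c': index 3 in ['e', 'b', 'd', 'c'] -> ['c', 'e', 'b', 'd']
'c': index 0 in ['c', 'e', 'b', 'd'] -> ['c', 'e', 'b', 'd']


Output: [1, 2, 0, 2, 3, 3, 0]


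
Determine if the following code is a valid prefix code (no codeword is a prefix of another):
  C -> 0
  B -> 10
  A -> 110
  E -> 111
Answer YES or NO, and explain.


Checking each pair (does one codeword prefix another?):
  C='0' vs B='10': no prefix
  C='0' vs A='110': no prefix
  C='0' vs E='111': no prefix
  B='10' vs C='0': no prefix
  B='10' vs A='110': no prefix
  B='10' vs E='111': no prefix
  A='110' vs C='0': no prefix
  A='110' vs B='10': no prefix
  A='110' vs E='111': no prefix
  E='111' vs C='0': no prefix
  E='111' vs B='10': no prefix
  E='111' vs A='110': no prefix
No violation found over all pairs.

YES -- this is a valid prefix code. No codeword is a prefix of any other codeword.


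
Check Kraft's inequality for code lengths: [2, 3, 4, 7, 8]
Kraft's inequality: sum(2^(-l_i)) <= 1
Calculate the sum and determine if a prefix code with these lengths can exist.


Sum = 2^(-2) + 2^(-3) + 2^(-4) + 2^(-7) + 2^(-8)
    = 0.25 + 0.125 + 0.0625 + 0.0078125 + 0.00390625
    = 115/256 = 0.44921875
Since 0.44921875 <= 1, Kraft's inequality IS satisfied.
A prefix code with these lengths CAN exist.

Kraft sum = 0.44921875. Satisfied.


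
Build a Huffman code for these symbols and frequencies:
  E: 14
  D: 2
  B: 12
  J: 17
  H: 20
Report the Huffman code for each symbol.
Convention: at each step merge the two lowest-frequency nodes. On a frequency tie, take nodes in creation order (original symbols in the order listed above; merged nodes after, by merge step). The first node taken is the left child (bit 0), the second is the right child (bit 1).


Huffman tree construction:
Step 1: Merge D(2) + B(12) = 14
Step 2: Merge E(14) + (D+B)(14) = 28
Step 3: Merge J(17) + H(20) = 37
Step 4: Merge (E+(D+B))(28) + (J+H)(37) = 65
Read each symbol's code off the tree from the root (left child = 0, right child = 1).

Codes:
  E: 00 (length 2)
  D: 010 (length 3)
  B: 011 (length 3)
  J: 10 (length 2)
  H: 11 (length 2)
Average code length: 144/65 = 2.2154 bits/symbol


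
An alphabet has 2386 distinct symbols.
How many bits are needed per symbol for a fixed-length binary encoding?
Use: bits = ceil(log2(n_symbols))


log2(2386) = 11.2204
Bracket: 2^11 = 2048 < 2386 <= 2^12 = 4096
So ceil(log2(2386)) = 12

bits = ceil(log2(2386)) = ceil(11.2204) = 12 bits


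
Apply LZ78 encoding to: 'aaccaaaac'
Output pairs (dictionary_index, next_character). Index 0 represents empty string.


LZ78 encoding steps:
Dictionary: {0: ''}
Step 1: w='' (idx 0), next='a' -> output (0, 'a'), add 'a' as idx 1
Step 2: w='a' (idx 1), next='c' -> output (1, 'c'), add 'ac' as idx 2
Step 3: w='' (idx 0), next='c' -> output (0, 'c'), add 'c' as idx 3
Step 4: w='a' (idx 1), next='a' -> output (1, 'a'), add 'aa' as idx 4
Step 5: w='aa' (idx 4), next='c' -> output (4, 'c'), add 'aac' as idx 5


Encoded: [(0, 'a'), (1, 'c'), (0, 'c'), (1, 'a'), (4, 'c')]


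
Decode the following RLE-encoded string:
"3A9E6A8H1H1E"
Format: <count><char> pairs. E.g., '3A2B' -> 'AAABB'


Expanding each <count><char> pair:
  3A -> 'AAA'
  9E -> 'EEEEEEEEE'
  6A -> 'AAAAAA'
  8H -> 'HHHHHHHH'
  1H -> 'H'
  1E -> 'E'

Decoded = AAAEEEEEEEEEAAAAAAHHHHHHHHHE


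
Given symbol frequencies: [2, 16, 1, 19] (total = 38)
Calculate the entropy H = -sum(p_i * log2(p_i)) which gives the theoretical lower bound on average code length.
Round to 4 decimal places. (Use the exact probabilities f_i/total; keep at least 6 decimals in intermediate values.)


Per-symbol terms -p_i * log2(p_i) with p_i = f_i/38:
  p = 2/38 = 0.052632: log2(p) = -4.247928, -p*log2(p) = 0.223575
  p = 16/38 = 0.421053: log2(p) = -1.247928, -p*log2(p) = 0.525443
  p = 1/38 = 0.026316: log2(p) = -5.247928, -p*log2(p) = 0.138103
  p = 19/38 = 0.500000: log2(p) = -1.000000, -p*log2(p) = 0.500000
H = 0.223575 + 0.525443 + 0.138103 + 0.500000 = 1.387121

H = 1.3871 bits/symbol


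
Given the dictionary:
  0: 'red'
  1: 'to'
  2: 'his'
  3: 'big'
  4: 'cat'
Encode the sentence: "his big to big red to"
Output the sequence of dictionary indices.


Look up each word in the dictionary:
  'his' -> 2
  'big' -> 3
  'to' -> 1
  'big' -> 3
  'red' -> 0
  'to' -> 1

Encoded: [2, 3, 1, 3, 0, 1]


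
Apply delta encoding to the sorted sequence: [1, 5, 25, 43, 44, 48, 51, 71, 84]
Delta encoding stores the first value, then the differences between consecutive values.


First value: 1
Deltas:
  5 - 1 = 4
  25 - 5 = 20
  43 - 25 = 18
  44 - 43 = 1
  48 - 44 = 4
  51 - 48 = 3
  71 - 51 = 20
  84 - 71 = 13


Delta encoded: [1, 4, 20, 18, 1, 4, 3, 20, 13]


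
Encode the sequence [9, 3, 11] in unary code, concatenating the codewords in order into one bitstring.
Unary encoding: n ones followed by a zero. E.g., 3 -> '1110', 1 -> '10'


Encode each number as n ones followed by a terminating 0:
  9 -> 1111111110 (10 bits)
  3 -> 1110 (4 bits)
  11 -> 111111111110 (12 bits)
Total length = 10 + 4 + 12 = 26 bits.

Unary([9, 3, 11]) = 11111111101110111111111110 (26 bits)


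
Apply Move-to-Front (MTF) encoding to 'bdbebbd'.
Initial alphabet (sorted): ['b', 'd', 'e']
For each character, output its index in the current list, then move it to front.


MTF encoding:
'b': index 0 in ['b', 'd', 'e'] -> ['b', 'd', 'e']
'd': index 1 in ['b', 'd', 'e'] -> ['d', 'b', 'e']
'b': index 1 in ['d', 'b', 'e'] -> ['b', 'd', 'e']
'e': index 2 in ['b', 'd', 'e'] -> ['e', 'b', 'd']
'b': index 1 in ['e', 'b', 'd'] -> ['b', 'e', 'd']
'b': index 0 in ['b', 'e', 'd'] -> ['b', 'e', 'd']
'd': index 2 in ['b', 'e', 'd'] -> ['d', 'b', 'e']


Output: [0, 1, 1, 2, 1, 0, 2]


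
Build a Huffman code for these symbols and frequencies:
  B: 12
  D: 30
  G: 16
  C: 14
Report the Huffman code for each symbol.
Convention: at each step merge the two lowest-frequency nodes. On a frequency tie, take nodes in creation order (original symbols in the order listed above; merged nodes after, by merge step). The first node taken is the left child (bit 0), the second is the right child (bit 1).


Huffman tree construction:
Step 1: Merge B(12) + C(14) = 26
Step 2: Merge G(16) + (B+C)(26) = 42
Step 3: Merge D(30) + (G+(B+C))(42) = 72
Read each symbol's code off the tree from the root (left child = 0, right child = 1).

Codes:
  B: 110 (length 3)
  D: 0 (length 1)
  G: 10 (length 2)
  C: 111 (length 3)
Average code length: 140/72 = 1.9444 bits/symbol


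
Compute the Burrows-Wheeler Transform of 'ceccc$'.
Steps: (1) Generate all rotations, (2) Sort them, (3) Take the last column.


Rotations (sorted):
  0: $ceccc -> last char: c
  1: c$cecc -> last char: c
  2: cc$cec -> last char: c
  3: ccc$ce -> last char: e
  4: ceccc$ -> last char: $
  5: eccc$c -> last char: c


BWT = ccce$c


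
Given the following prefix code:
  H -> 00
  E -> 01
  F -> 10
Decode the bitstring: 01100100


Decoding step by step:
Bits 01 -> E
Bits 10 -> F
Bits 01 -> E
Bits 00 -> H


Decoded message: EFEH


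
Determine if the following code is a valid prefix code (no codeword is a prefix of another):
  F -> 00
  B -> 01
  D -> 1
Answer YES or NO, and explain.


Checking each pair (does one codeword prefix another?):
  F='00' vs B='01': no prefix
  F='00' vs D='1': no prefix
  B='01' vs F='00': no prefix
  B='01' vs D='1': no prefix
  D='1' vs F='00': no prefix
  D='1' vs B='01': no prefix
No violation found over all pairs.

YES -- this is a valid prefix code. No codeword is a prefix of any other codeword.


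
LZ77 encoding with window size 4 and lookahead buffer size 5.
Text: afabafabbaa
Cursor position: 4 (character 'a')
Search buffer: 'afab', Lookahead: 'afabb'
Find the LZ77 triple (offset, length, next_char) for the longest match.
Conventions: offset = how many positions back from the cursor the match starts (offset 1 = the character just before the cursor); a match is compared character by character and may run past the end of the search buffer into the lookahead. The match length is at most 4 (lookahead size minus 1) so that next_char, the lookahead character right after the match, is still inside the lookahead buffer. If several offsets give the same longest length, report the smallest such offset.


Try each offset into the search buffer:
  offset=1 (pos 3, char 'b'): match length 0
  offset=2 (pos 2, char 'a'): match length 1
  offset=3 (pos 1, char 'f'): match length 0
  offset=4 (pos 0, char 'a'): match length 4
Longest match has length 4 at offset 4.
next_char = character at position 4 + 4 = 8 -> 'b'

Best match: offset=4, length=4 (matching 'afab' starting at position 0)
LZ77 triple: (4, 4, 'b')


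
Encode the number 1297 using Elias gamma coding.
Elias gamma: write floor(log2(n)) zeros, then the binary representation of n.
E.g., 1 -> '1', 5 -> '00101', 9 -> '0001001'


num_bits = floor(log2(1297)) + 1 = 11
leading_zeros = num_bits - 1 = 10
binary(1297) = 10100010001

Elias gamma(1297) = '0000000000' + '10100010001' = 000000000010100010001 (21 bits)


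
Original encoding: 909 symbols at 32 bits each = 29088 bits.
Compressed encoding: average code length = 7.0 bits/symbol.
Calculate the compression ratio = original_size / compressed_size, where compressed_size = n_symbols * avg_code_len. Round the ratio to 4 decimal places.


original_size = n_symbols * orig_bits = 909 * 32 = 29088 bits
compressed_size = n_symbols * avg_code_len = 909 * 7.0 = 6363.0 bits
ratio = original_size / compressed_size = 29088 / 6363.0 = 4.5714

Compression ratio = 4.5714


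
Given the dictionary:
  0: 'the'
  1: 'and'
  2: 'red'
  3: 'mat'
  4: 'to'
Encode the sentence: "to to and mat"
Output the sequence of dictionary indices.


Look up each word in the dictionary:
  'to' -> 4
  'to' -> 4
  'and' -> 1
  'mat' -> 3

Encoded: [4, 4, 1, 3]


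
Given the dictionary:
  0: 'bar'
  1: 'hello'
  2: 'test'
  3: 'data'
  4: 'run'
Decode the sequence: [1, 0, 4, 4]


Look up each index in the dictionary:
  1 -> 'hello'
  0 -> 'bar'
  4 -> 'run'
  4 -> 'run'

Decoded: "hello bar run run"


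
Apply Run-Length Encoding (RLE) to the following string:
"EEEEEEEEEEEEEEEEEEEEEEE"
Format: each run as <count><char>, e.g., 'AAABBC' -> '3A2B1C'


Scanning runs left to right:
  i=0: run of 'E' x 23 -> '23E'

RLE = 23E


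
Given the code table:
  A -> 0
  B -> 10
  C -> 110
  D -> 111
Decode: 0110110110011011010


Decoding:
0 -> A
110 -> C
110 -> C
110 -> C
0 -> A
110 -> C
110 -> C
10 -> B


Result: ACCCACCB


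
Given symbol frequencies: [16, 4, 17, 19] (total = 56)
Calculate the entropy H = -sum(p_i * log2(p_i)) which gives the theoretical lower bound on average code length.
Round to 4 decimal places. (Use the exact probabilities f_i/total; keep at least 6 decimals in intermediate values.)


Per-symbol terms -p_i * log2(p_i) with p_i = f_i/56:
  p = 16/56 = 0.285714: log2(p) = -1.807355, -p*log2(p) = 0.516387
  p = 4/56 = 0.071429: log2(p) = -3.807355, -p*log2(p) = 0.271954
  p = 17/56 = 0.303571: log2(p) = -1.719892, -p*log2(p) = 0.522110
  p = 19/56 = 0.339286: log2(p) = -1.559427, -p*log2(p) = 0.529091
H = 0.516387 + 0.271954 + 0.522110 + 0.529091 = 1.839542

H = 1.8395 bits/symbol


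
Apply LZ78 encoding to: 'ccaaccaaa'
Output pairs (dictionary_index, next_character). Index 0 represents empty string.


LZ78 encoding steps:
Dictionary: {0: ''}
Step 1: w='' (idx 0), next='c' -> output (0, 'c'), add 'c' as idx 1
Step 2: w='c' (idx 1), next='a' -> output (1, 'a'), add 'ca' as idx 2
Step 3: w='' (idx 0), next='a' -> output (0, 'a'), add 'a' as idx 3
Step 4: w='c' (idx 1), next='c' -> output (1, 'c'), add 'cc' as idx 4
Step 5: w='a' (idx 3), next='a' -> output (3, 'a'), add 'aa' as idx 5
Step 6: w='a' (idx 3), end of input -> output (3, '')


Encoded: [(0, 'c'), (1, 'a'), (0, 'a'), (1, 'c'), (3, 'a'), (3, '')]


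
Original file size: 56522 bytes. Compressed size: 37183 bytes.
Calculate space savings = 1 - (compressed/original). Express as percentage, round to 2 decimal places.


ratio = compressed/original = 37183/56522 = 0.65785
savings = 1 - ratio = 1 - 0.65785 = 0.34215
as a percentage: 0.34215 * 100 = 34.21%

Space savings = 1 - 37183/56522 = 34.21%


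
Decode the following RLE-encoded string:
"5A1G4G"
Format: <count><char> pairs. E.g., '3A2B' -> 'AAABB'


Expanding each <count><char> pair:
  5A -> 'AAAAA'
  1G -> 'G'
  4G -> 'GGGG'

Decoded = AAAAAGGGGG


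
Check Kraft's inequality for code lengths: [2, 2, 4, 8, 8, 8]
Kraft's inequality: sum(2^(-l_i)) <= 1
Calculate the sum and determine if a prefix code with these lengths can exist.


Sum = 2^(-2) + 2^(-2) + 2^(-4) + 2^(-8) + 2^(-8) + 2^(-8)
    = 0.25 + 0.25 + 0.0625 + 0.00390625 + 0.00390625 + 0.00390625
    = 147/256 = 0.57421875
Since 0.57421875 <= 1, Kraft's inequality IS satisfied.
A prefix code with these lengths CAN exist.

Kraft sum = 0.57421875. Satisfied.


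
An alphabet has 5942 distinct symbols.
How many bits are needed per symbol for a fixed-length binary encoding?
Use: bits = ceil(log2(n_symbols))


log2(5942) = 12.5367
Bracket: 2^12 = 4096 < 5942 <= 2^13 = 8192
So ceil(log2(5942)) = 13

bits = ceil(log2(5942)) = ceil(12.5367) = 13 bits


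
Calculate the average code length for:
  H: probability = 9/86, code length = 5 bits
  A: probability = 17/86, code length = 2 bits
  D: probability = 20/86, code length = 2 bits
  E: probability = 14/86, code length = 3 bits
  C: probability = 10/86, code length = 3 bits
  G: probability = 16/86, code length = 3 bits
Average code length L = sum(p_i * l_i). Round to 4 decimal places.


Weighted contributions p_i * l_i:
  H: (9/86) * 5 = 45/86
  A: (17/86) * 2 = 34/86
  D: (20/86) * 2 = 40/86
  E: (14/86) * 3 = 42/86
  C: (10/86) * 3 = 30/86
  G: (16/86) * 3 = 48/86
Sum = (45 + 34 + 40 + 42 + 30 + 48)/86 = 239/86

L = 239/86 = 2.7791 bits/symbol


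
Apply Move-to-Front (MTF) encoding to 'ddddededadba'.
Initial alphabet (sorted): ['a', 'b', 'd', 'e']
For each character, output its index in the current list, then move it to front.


MTF encoding:
'd': index 2 in ['a', 'b', 'd', 'e'] -> ['d', 'a', 'b', 'e']
'd': index 0 in ['d', 'a', 'b', 'e'] -> ['d', 'a', 'b', 'e']
'd': index 0 in ['d', 'a', 'b', 'e'] -> ['d', 'a', 'b', 'e']
'd': index 0 in ['d', 'a', 'b', 'e'] -> ['d', 'a', 'b', 'e']
'e': index 3 in ['d', 'a', 'b', 'e'] -> ['e', 'd', 'a', 'b']
'd': index 1 in ['e', 'd', 'a', 'b'] -> ['d', 'e', 'a', 'b']
'e': index 1 in ['d', 'e', 'a', 'b'] -> ['e', 'd', 'a', 'b']
'd': index 1 in ['e', 'd', 'a', 'b'] -> ['d', 'e', 'a', 'b']
'a': index 2 in ['d', 'e', 'a', 'b'] -> ['a', 'd', 'e', 'b']
'd': index 1 in ['a', 'd', 'e', 'b'] -> ['d', 'a', 'e', 'b']
'b': index 3 in ['d', 'a', 'e', 'b'] -> ['b', 'd', 'a', 'e']
'a': index 2 in ['b', 'd', 'a', 'e'] -> ['a', 'b', 'd', 'e']


Output: [2, 0, 0, 0, 3, 1, 1, 1, 2, 1, 3, 2]


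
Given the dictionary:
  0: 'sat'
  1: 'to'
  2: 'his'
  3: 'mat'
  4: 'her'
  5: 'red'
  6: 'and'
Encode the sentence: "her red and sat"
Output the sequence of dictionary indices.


Look up each word in the dictionary:
  'her' -> 4
  'red' -> 5
  'and' -> 6
  'sat' -> 0

Encoded: [4, 5, 6, 0]


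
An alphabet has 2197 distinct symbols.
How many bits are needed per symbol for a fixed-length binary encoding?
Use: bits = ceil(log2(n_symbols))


log2(2197) = 11.1013
Bracket: 2^11 = 2048 < 2197 <= 2^12 = 4096
So ceil(log2(2197)) = 12

bits = ceil(log2(2197)) = ceil(11.1013) = 12 bits


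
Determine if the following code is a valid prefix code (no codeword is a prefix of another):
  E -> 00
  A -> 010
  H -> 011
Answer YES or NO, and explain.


Checking each pair (does one codeword prefix another?):
  E='00' vs A='010': no prefix
  E='00' vs H='011': no prefix
  A='010' vs E='00': no prefix
  A='010' vs H='011': no prefix
  H='011' vs E='00': no prefix
  H='011' vs A='010': no prefix
No violation found over all pairs.

YES -- this is a valid prefix code. No codeword is a prefix of any other codeword.


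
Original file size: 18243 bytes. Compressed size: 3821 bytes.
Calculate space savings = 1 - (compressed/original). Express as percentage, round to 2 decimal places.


ratio = compressed/original = 3821/18243 = 0.20945
savings = 1 - ratio = 1 - 0.20945 = 0.79055
as a percentage: 0.79055 * 100 = 79.05%

Space savings = 1 - 3821/18243 = 79.05%


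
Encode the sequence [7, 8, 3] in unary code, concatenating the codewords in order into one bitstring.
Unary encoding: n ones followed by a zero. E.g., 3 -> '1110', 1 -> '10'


Encode each number as n ones followed by a terminating 0:
  7 -> 11111110 (8 bits)
  8 -> 111111110 (9 bits)
  3 -> 1110 (4 bits)
Total length = 8 + 9 + 4 = 21 bits.

Unary([7, 8, 3]) = 111111101111111101110 (21 bits)


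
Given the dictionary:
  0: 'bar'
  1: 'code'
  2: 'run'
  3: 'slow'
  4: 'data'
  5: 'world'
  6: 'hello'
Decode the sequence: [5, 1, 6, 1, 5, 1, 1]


Look up each index in the dictionary:
  5 -> 'world'
  1 -> 'code'
  6 -> 'hello'
  1 -> 'code'
  5 -> 'world'
  1 -> 'code'
  1 -> 'code'

Decoded: "world code hello code world code code"


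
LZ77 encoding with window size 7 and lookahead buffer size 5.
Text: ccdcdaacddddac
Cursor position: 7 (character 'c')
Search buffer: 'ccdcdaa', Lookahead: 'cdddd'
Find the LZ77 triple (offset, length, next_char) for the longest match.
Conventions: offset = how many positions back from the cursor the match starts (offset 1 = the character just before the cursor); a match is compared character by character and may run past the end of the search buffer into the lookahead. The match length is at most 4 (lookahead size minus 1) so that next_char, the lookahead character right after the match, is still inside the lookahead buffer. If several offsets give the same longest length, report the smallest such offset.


Try each offset into the search buffer:
  offset=1 (pos 6, char 'a'): match length 0
  offset=2 (pos 5, char 'a'): match length 0
  offset=3 (pos 4, char 'd'): match length 0
  offset=4 (pos 3, char 'c'): match length 2
  offset=5 (pos 2, char 'd'): match length 0
  offset=6 (pos 1, char 'c'): match length 2
  offset=7 (pos 0, char 'c'): match length 1
Longest match has length 2, found at offsets 4, 6; take the smallest, offset 4.
next_char = character at position 7 + 2 = 9 -> 'd'

Best match: offset=4, length=2 (matching 'cd' starting at position 3)
LZ77 triple: (4, 2, 'd')


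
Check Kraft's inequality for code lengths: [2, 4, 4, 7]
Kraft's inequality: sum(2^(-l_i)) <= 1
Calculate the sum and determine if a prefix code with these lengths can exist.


Sum = 2^(-2) + 2^(-4) + 2^(-4) + 2^(-7)
    = 0.25 + 0.0625 + 0.0625 + 0.0078125
    = 49/128 = 0.3828125
Since 0.3828125 <= 1, Kraft's inequality IS satisfied.
A prefix code with these lengths CAN exist.

Kraft sum = 0.3828125. Satisfied.


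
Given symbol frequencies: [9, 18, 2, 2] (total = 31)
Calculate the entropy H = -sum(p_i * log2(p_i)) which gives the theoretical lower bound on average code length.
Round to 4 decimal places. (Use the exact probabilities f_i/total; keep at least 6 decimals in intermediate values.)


Per-symbol terms -p_i * log2(p_i) with p_i = f_i/31:
  p = 9/31 = 0.290323: log2(p) = -1.784271, -p*log2(p) = 0.518014
  p = 18/31 = 0.580645: log2(p) = -0.784271, -p*log2(p) = 0.455383
  p = 2/31 = 0.064516: log2(p) = -3.954196, -p*log2(p) = 0.255109
  p = 2/31 = 0.064516: log2(p) = -3.954196, -p*log2(p) = 0.255109
H = 0.518014 + 0.455383 + 0.255109 + 0.255109 = 1.483615

H = 1.4836 bits/symbol


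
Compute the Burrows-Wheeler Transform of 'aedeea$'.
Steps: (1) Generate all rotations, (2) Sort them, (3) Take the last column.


Rotations (sorted):
  0: $aedeea -> last char: a
  1: a$aedee -> last char: e
  2: aedeea$ -> last char: $
  3: deea$ae -> last char: e
  4: ea$aede -> last char: e
  5: edeea$a -> last char: a
  6: eea$aed -> last char: d


BWT = ae$eead


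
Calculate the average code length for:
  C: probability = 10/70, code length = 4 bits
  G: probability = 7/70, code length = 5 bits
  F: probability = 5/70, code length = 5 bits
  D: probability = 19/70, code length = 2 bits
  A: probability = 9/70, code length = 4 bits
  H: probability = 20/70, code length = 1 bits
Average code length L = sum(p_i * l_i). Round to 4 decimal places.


Weighted contributions p_i * l_i:
  C: (10/70) * 4 = 40/70
  G: (7/70) * 5 = 35/70
  F: (5/70) * 5 = 25/70
  D: (19/70) * 2 = 38/70
  A: (9/70) * 4 = 36/70
  H: (20/70) * 1 = 20/70
Sum = (40 + 35 + 25 + 38 + 36 + 20)/70 = 194/70

L = 194/70 = 2.7714 bits/symbol


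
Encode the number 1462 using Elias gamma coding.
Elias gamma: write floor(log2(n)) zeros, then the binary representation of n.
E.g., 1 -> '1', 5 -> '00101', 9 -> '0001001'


num_bits = floor(log2(1462)) + 1 = 11
leading_zeros = num_bits - 1 = 10
binary(1462) = 10110110110

Elias gamma(1462) = '0000000000' + '10110110110' = 000000000010110110110 (21 bits)


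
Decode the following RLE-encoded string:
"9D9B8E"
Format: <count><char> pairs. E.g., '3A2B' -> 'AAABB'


Expanding each <count><char> pair:
  9D -> 'DDDDDDDDD'
  9B -> 'BBBBBBBBB'
  8E -> 'EEEEEEEE'

Decoded = DDDDDDDDDBBBBBBBBBEEEEEEEE


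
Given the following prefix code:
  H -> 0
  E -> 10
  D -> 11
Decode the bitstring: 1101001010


Decoding step by step:
Bits 11 -> D
Bits 0 -> H
Bits 10 -> E
Bits 0 -> H
Bits 10 -> E
Bits 10 -> E


Decoded message: DHEHEE


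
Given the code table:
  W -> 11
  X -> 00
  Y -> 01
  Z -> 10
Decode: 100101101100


Decoding:
10 -> Z
01 -> Y
01 -> Y
10 -> Z
11 -> W
00 -> X


Result: ZYYZWX


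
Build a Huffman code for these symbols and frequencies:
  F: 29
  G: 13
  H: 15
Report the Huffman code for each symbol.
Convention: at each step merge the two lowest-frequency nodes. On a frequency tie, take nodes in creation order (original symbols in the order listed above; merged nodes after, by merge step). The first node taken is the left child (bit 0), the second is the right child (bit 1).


Huffman tree construction:
Step 1: Merge G(13) + H(15) = 28
Step 2: Merge (G+H)(28) + F(29) = 57
Read each symbol's code off the tree from the root (left child = 0, right child = 1).

Codes:
  F: 1 (length 1)
  G: 00 (length 2)
  H: 01 (length 2)
Average code length: 85/57 = 1.4912 bits/symbol


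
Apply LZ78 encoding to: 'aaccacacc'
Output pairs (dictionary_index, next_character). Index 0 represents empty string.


LZ78 encoding steps:
Dictionary: {0: ''}
Step 1: w='' (idx 0), next='a' -> output (0, 'a'), add 'a' as idx 1
Step 2: w='a' (idx 1), next='c' -> output (1, 'c'), add 'ac' as idx 2
Step 3: w='' (idx 0), next='c' -> output (0, 'c'), add 'c' as idx 3
Step 4: w='ac' (idx 2), next='a' -> output (2, 'a'), add 'aca' as idx 4
Step 5: w='c' (idx 3), next='c' -> output (3, 'c'), add 'cc' as idx 5


Encoded: [(0, 'a'), (1, 'c'), (0, 'c'), (2, 'a'), (3, 'c')]


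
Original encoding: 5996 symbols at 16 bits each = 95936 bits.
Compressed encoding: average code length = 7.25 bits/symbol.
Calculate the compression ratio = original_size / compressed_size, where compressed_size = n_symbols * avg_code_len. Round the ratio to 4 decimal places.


original_size = n_symbols * orig_bits = 5996 * 16 = 95936 bits
compressed_size = n_symbols * avg_code_len = 5996 * 7.25 = 43471.0 bits
ratio = original_size / compressed_size = 95936 / 43471.0 = 2.2069

Compression ratio = 2.2069


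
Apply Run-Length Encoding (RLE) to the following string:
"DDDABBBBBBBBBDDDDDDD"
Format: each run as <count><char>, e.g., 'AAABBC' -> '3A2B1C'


Scanning runs left to right:
  i=0: run of 'D' x 3 -> '3D'
  i=3: run of 'A' x 1 -> '1A'
  i=4: run of 'B' x 9 -> '9B'
  i=13: run of 'D' x 7 -> '7D'

RLE = 3D1A9B7D


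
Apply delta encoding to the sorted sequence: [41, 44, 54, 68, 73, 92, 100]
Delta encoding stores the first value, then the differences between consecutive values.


First value: 41
Deltas:
  44 - 41 = 3
  54 - 44 = 10
  68 - 54 = 14
  73 - 68 = 5
  92 - 73 = 19
  100 - 92 = 8


Delta encoded: [41, 3, 10, 14, 5, 19, 8]


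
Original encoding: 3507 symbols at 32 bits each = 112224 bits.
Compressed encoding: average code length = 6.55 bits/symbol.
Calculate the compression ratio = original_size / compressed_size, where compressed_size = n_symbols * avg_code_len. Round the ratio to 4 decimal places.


original_size = n_symbols * orig_bits = 3507 * 32 = 112224 bits
compressed_size = n_symbols * avg_code_len = 3507 * 6.55 = 22970.85 bits
ratio = original_size / compressed_size = 112224 / 22970.85 = 4.8855

Compression ratio = 4.8855


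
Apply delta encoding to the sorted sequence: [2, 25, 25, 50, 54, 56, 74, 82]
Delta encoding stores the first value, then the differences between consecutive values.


First value: 2
Deltas:
  25 - 2 = 23
  25 - 25 = 0
  50 - 25 = 25
  54 - 50 = 4
  56 - 54 = 2
  74 - 56 = 18
  82 - 74 = 8


Delta encoded: [2, 23, 0, 25, 4, 2, 18, 8]


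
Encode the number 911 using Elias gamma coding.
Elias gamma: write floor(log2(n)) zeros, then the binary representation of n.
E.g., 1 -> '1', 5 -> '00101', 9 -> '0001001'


num_bits = floor(log2(911)) + 1 = 10
leading_zeros = num_bits - 1 = 9
binary(911) = 1110001111

Elias gamma(911) = '000000000' + '1110001111' = 0000000001110001111 (19 bits)


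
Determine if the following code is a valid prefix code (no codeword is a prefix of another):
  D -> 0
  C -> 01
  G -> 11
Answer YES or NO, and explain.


Checking each pair (does one codeword prefix another?):
  D='0' vs C='01': prefix -- VIOLATION

NO -- this is NOT a valid prefix code. D (0) is a prefix of C (01).


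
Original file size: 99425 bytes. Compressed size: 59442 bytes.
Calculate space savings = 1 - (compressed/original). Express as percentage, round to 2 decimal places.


ratio = compressed/original = 59442/99425 = 0.597858
savings = 1 - ratio = 1 - 0.597858 = 0.402142
as a percentage: 0.402142 * 100 = 40.21%

Space savings = 1 - 59442/99425 = 40.21%


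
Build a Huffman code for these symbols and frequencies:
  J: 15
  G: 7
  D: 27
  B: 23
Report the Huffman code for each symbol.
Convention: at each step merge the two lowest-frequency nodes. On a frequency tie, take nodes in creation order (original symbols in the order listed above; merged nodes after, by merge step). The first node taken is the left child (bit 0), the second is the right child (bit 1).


Huffman tree construction:
Step 1: Merge G(7) + J(15) = 22
Step 2: Merge (G+J)(22) + B(23) = 45
Step 3: Merge D(27) + ((G+J)+B)(45) = 72
Read each symbol's code off the tree from the root (left child = 0, right child = 1).

Codes:
  J: 101 (length 3)
  G: 100 (length 3)
  D: 0 (length 1)
  B: 11 (length 2)
Average code length: 139/72 = 1.9306 bits/symbol
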